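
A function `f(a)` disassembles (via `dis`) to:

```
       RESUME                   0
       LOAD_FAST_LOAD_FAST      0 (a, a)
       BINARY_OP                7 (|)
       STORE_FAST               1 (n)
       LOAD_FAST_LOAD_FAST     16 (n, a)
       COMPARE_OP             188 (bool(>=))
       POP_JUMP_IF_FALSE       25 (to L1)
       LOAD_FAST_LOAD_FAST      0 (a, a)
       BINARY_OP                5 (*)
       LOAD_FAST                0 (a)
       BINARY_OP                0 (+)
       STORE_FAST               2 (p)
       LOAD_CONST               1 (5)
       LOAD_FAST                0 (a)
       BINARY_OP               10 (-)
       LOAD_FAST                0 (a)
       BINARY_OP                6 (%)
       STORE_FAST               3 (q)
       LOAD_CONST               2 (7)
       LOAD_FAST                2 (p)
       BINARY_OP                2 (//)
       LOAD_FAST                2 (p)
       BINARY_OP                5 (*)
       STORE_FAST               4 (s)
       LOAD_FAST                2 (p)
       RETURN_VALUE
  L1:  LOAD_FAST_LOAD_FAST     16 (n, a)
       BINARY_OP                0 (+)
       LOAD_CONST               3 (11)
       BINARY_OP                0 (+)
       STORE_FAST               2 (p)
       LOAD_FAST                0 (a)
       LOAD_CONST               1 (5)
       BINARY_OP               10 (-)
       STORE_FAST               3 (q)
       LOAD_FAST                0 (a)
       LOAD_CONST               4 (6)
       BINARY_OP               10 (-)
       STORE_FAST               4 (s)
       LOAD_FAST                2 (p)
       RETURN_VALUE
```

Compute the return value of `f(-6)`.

LOAD_FAST_LOAD_FAST a,a → push -6,-6. Stack: [-6, -6]
BINARY_OP | → -6 | -6 = -6. Stack: [-6]
STORE_FAST n → n=-6. Stack: []
LOAD_FAST_LOAD_FAST n,a → push -6,-6. Stack: [-6, -6]
COMPARE_OP bool(>=) → -6 vs -6 = True. Stack: [True]
POP_JUMP_IF_FALSE → pop True; no jump. Stack: []
LOAD_FAST_LOAD_FAST a,a → push -6,-6. Stack: [-6, -6]
BINARY_OP * → -6 * -6 = 36. Stack: [36]
LOAD_FAST a → push -6. Stack: [36, -6]
BINARY_OP + → 36 + -6 = 30. Stack: [30]
STORE_FAST p → p=30. Stack: []
LOAD_CONST → push 5. Stack: [5]
LOAD_FAST a → push -6. Stack: [5, -6]
BINARY_OP - → 5 - -6 = 11. Stack: [11]
LOAD_FAST a → push -6. Stack: [11, -6]
BINARY_OP % → 11 % -6 = -1. Stack: [-1]
STORE_FAST q → q=-1. Stack: []
LOAD_CONST → push 7. Stack: [7]
LOAD_FAST p → push 30. Stack: [7, 30]
BINARY_OP // → 7 // 30 = 0. Stack: [0]
LOAD_FAST p → push 30. Stack: [0, 30]
BINARY_OP * → 0 * 30 = 0. Stack: [0]
STORE_FAST s → s=0. Stack: []
LOAD_FAST p → push 30. Stack: [30]
RETURN_VALUE → return 30.

30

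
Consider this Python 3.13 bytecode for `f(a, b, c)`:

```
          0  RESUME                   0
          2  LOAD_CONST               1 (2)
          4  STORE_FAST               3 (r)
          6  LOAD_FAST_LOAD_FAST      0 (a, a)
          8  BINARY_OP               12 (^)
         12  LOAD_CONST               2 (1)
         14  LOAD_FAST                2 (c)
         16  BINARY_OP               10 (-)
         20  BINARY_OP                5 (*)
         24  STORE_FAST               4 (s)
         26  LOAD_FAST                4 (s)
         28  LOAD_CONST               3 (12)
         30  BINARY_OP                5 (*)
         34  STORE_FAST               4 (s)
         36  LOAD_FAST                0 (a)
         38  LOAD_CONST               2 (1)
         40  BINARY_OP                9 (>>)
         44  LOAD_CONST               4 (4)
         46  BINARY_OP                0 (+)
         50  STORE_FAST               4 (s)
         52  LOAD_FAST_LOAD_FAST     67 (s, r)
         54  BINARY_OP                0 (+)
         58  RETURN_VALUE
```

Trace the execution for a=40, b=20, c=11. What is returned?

LOAD_CONST → push 2. Stack: [2]
STORE_FAST r → r=2. Stack: []
LOAD_FAST_LOAD_FAST a,a → push 40,40. Stack: [40, 40]
BINARY_OP ^ → 40 ^ 40 = 0. Stack: [0]
LOAD_CONST → push 1. Stack: [0, 1]
LOAD_FAST c → push 11. Stack: [0, 1, 11]
BINARY_OP - → 1 - 11 = -10. Stack: [0, -10]
BINARY_OP * → 0 * -10 = 0. Stack: [0]
STORE_FAST s → s=0. Stack: []
LOAD_FAST s → push 0. Stack: [0]
LOAD_CONST → push 12. Stack: [0, 12]
BINARY_OP * → 0 * 12 = 0. Stack: [0]
STORE_FAST s → s=0. Stack: []
LOAD_FAST a → push 40. Stack: [40]
LOAD_CONST → push 1. Stack: [40, 1]
BINARY_OP >> → 40 >> 1 = 20. Stack: [20]
LOAD_CONST → push 4. Stack: [20, 4]
BINARY_OP + → 20 + 4 = 24. Stack: [24]
STORE_FAST s → s=24. Stack: []
LOAD_FAST_LOAD_FAST s,r → push 24,2. Stack: [24, 2]
BINARY_OP + → 24 + 2 = 26. Stack: [26]
RETURN_VALUE → return 26.

26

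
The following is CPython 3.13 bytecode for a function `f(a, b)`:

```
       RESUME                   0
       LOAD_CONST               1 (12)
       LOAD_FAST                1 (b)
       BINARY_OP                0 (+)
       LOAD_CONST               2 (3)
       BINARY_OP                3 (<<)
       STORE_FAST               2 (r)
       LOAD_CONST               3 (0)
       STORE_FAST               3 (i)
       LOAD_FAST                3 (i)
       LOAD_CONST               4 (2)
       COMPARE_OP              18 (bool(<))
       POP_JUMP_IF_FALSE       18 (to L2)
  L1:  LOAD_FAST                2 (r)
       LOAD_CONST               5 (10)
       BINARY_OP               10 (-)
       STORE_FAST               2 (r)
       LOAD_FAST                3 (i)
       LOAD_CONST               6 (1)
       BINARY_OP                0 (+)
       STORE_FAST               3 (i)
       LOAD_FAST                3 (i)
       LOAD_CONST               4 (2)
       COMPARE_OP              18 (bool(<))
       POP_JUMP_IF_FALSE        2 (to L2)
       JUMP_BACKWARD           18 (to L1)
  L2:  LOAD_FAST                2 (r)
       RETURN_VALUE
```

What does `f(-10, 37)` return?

LOAD_CONST → push 12. Stack: [12]
LOAD_FAST b → push 37. Stack: [12, 37]
BINARY_OP + → 12 + 37 = 49. Stack: [49]
LOAD_CONST → push 3. Stack: [49, 3]
BINARY_OP << → 49 << 3 = 392. Stack: [392]
STORE_FAST r → r=392. Stack: []
LOAD_CONST → push 0. Stack: [0]
STORE_FAST i → i=0. Stack: []
LOAD_FAST i → push 0. Stack: [0]
LOAD_CONST → push 2. Stack: [0, 2]
COMPARE_OP bool(<) → 0 vs 2 = True. Stack: [True]
POP_JUMP_IF_FALSE → pop True; no jump. Stack: []
LOAD_FAST r → push 392. Stack: [392]
LOAD_CONST → push 10. Stack: [392, 10]
BINARY_OP - → 392 - 10 = 382. Stack: [382]
STORE_FAST r → r=382. Stack: []
LOAD_FAST i → push 0. Stack: [0]
LOAD_CONST → push 1. Stack: [0, 1]
BINARY_OP + → 0 + 1 = 1. Stack: [1]
STORE_FAST i → i=1. Stack: []
LOAD_FAST i → push 1. Stack: [1]
LOAD_CONST → push 2. Stack: [1, 2]
COMPARE_OP bool(<) → 1 vs 2 = True. Stack: [True]
POP_JUMP_IF_FALSE → pop True; no jump. Stack: []
LOAD_FAST r → push 382. Stack: [382]
LOAD_CONST → push 10. Stack: [382, 10]
BINARY_OP - → 382 - 10 = 372. Stack: [372]
STORE_FAST r → r=372. Stack: []
LOAD_FAST i → push 1. Stack: [1]
LOAD_CONST → push 1. Stack: [1, 1]
BINARY_OP + → 1 + 1 = 2. Stack: [2]
STORE_FAST i → i=2. Stack: []
LOAD_FAST i → push 2. Stack: [2]
LOAD_CONST → push 2. Stack: [2, 2]
COMPARE_OP bool(<) → 2 vs 2 = False. Stack: [False]
POP_JUMP_IF_FALSE → pop False; jump. Stack: []
LOAD_FAST r → push 372. Stack: [372]
RETURN_VALUE → return 372.

372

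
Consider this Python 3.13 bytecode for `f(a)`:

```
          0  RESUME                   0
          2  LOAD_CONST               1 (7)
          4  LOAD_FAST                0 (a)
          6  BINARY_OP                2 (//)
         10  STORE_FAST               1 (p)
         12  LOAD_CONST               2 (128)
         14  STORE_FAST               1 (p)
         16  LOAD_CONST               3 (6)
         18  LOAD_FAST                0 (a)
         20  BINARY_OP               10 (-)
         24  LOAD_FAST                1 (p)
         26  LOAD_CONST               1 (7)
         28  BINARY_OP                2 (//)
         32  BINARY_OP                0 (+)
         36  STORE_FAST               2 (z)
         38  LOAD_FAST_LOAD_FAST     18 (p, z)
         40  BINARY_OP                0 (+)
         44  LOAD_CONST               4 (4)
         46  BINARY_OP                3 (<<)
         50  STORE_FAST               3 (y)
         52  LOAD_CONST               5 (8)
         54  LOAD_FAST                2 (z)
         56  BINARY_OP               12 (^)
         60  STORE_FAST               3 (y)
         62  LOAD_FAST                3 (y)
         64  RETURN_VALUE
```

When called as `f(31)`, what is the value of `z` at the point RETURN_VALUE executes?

LOAD_CONST → push 7. Stack: [7]
LOAD_FAST a → push 31. Stack: [7, 31]
BINARY_OP // → 7 // 31 = 0. Stack: [0]
STORE_FAST p → p=0. Stack: []
LOAD_CONST → push 128. Stack: [128]
STORE_FAST p → p=128. Stack: []
LOAD_CONST → push 6. Stack: [6]
LOAD_FAST a → push 31. Stack: [6, 31]
BINARY_OP - → 6 - 31 = -25. Stack: [-25]
LOAD_FAST p → push 128. Stack: [-25, 128]
LOAD_CONST → push 7. Stack: [-25, 128, 7]
BINARY_OP // → 128 // 7 = 18. Stack: [-25, 18]
BINARY_OP + → -25 + 18 = -7. Stack: [-7]
STORE_FAST z → z=-7. Stack: []
LOAD_FAST_LOAD_FAST p,z → push 128,-7. Stack: [128, -7]
BINARY_OP + → 128 + -7 = 121. Stack: [121]
LOAD_CONST → push 4. Stack: [121, 4]
BINARY_OP << → 121 << 4 = 1936. Stack: [1936]
STORE_FAST y → y=1936. Stack: []
LOAD_CONST → push 8. Stack: [8]
LOAD_FAST z → push -7. Stack: [8, -7]
BINARY_OP ^ → 8 ^ -7 = -15. Stack: [-15]
STORE_FAST y → y=-15. Stack: []
LOAD_FAST y → push -15. Stack: [-15]
RETURN_VALUE → return -15.

-7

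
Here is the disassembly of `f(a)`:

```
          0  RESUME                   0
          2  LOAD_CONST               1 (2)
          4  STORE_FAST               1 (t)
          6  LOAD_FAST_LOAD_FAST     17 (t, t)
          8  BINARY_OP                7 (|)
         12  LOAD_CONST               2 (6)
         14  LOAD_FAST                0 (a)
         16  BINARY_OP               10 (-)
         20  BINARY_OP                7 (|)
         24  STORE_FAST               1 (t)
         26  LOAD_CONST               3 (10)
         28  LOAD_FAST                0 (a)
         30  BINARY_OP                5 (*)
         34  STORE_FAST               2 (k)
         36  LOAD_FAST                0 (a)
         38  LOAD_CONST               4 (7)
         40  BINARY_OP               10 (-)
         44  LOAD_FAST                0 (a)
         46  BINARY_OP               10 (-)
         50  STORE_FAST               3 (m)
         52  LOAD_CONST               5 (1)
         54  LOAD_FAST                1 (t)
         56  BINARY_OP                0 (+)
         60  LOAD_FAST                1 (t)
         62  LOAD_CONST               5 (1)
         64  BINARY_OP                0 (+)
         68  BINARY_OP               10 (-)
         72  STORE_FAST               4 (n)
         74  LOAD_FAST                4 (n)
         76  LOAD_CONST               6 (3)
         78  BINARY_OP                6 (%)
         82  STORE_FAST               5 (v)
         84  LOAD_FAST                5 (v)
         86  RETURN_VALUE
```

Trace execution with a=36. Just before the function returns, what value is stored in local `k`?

LOAD_CONST → push 2. Stack: [2]
STORE_FAST t → t=2. Stack: []
LOAD_FAST_LOAD_FAST t,t → push 2,2. Stack: [2, 2]
BINARY_OP | → 2 | 2 = 2. Stack: [2]
LOAD_CONST → push 6. Stack: [2, 6]
LOAD_FAST a → push 36. Stack: [2, 6, 36]
BINARY_OP - → 6 - 36 = -30. Stack: [2, -30]
BINARY_OP | → 2 | -30 = -30. Stack: [-30]
STORE_FAST t → t=-30. Stack: []
LOAD_CONST → push 10. Stack: [10]
LOAD_FAST a → push 36. Stack: [10, 36]
BINARY_OP * → 10 * 36 = 360. Stack: [360]
STORE_FAST k → k=360. Stack: []
LOAD_FAST a → push 36. Stack: [36]
LOAD_CONST → push 7. Stack: [36, 7]
BINARY_OP - → 36 - 7 = 29. Stack: [29]
LOAD_FAST a → push 36. Stack: [29, 36]
BINARY_OP - → 29 - 36 = -7. Stack: [-7]
STORE_FAST m → m=-7. Stack: []
LOAD_CONST → push 1. Stack: [1]
LOAD_FAST t → push -30. Stack: [1, -30]
BINARY_OP + → 1 + -30 = -29. Stack: [-29]
LOAD_FAST t → push -30. Stack: [-29, -30]
LOAD_CONST → push 1. Stack: [-29, -30, 1]
BINARY_OP + → -30 + 1 = -29. Stack: [-29, -29]
BINARY_OP - → -29 - -29 = 0. Stack: [0]
STORE_FAST n → n=0. Stack: []
LOAD_FAST n → push 0. Stack: [0]
LOAD_CONST → push 3. Stack: [0, 3]
BINARY_OP % → 0 % 3 = 0. Stack: [0]
STORE_FAST v → v=0. Stack: []
LOAD_FAST v → push 0. Stack: [0]
RETURN_VALUE → return 0.

360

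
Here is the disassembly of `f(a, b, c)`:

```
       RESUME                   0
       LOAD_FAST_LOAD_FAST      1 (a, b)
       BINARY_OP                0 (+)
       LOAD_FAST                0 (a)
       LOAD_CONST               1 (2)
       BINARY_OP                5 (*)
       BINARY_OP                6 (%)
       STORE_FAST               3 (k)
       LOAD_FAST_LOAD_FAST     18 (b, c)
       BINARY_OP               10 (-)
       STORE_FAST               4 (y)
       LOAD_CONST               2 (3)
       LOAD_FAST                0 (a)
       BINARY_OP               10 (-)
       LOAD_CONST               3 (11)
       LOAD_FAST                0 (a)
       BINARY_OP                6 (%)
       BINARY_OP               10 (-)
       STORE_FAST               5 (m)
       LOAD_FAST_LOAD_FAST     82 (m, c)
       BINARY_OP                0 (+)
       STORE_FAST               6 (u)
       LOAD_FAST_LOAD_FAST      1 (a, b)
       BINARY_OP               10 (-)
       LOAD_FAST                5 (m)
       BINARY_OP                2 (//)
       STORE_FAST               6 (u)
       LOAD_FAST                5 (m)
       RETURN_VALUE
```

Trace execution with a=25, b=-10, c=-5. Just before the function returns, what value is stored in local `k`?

15

LOAD_FAST_LOAD_FAST a,b → push 25,-10. Stack: [25, -10]
BINARY_OP + → 25 + -10 = 15. Stack: [15]
LOAD_FAST a → push 25. Stack: [15, 25]
LOAD_CONST → push 2. Stack: [15, 25, 2]
BINARY_OP * → 25 * 2 = 50. Stack: [15, 50]
BINARY_OP % → 15 % 50 = 15. Stack: [15]
STORE_FAST k → k=15. Stack: []
LOAD_FAST_LOAD_FAST b,c → push -10,-5. Stack: [-10, -5]
BINARY_OP - → -10 - -5 = -5. Stack: [-5]
STORE_FAST y → y=-5. Stack: []
LOAD_CONST → push 3. Stack: [3]
LOAD_FAST a → push 25. Stack: [3, 25]
BINARY_OP - → 3 - 25 = -22. Stack: [-22]
LOAD_CONST → push 11. Stack: [-22, 11]
LOAD_FAST a → push 25. Stack: [-22, 11, 25]
BINARY_OP % → 11 % 25 = 11. Stack: [-22, 11]
BINARY_OP - → -22 - 11 = -33. Stack: [-33]
STORE_FAST m → m=-33. Stack: []
LOAD_FAST_LOAD_FAST m,c → push -33,-5. Stack: [-33, -5]
BINARY_OP + → -33 + -5 = -38. Stack: [-38]
STORE_FAST u → u=-38. Stack: []
LOAD_FAST_LOAD_FAST a,b → push 25,-10. Stack: [25, -10]
BINARY_OP - → 25 - -10 = 35. Stack: [35]
LOAD_FAST m → push -33. Stack: [35, -33]
BINARY_OP // → 35 // -33 = -2. Stack: [-2]
STORE_FAST u → u=-2. Stack: []
LOAD_FAST m → push -33. Stack: [-33]
RETURN_VALUE → return -33.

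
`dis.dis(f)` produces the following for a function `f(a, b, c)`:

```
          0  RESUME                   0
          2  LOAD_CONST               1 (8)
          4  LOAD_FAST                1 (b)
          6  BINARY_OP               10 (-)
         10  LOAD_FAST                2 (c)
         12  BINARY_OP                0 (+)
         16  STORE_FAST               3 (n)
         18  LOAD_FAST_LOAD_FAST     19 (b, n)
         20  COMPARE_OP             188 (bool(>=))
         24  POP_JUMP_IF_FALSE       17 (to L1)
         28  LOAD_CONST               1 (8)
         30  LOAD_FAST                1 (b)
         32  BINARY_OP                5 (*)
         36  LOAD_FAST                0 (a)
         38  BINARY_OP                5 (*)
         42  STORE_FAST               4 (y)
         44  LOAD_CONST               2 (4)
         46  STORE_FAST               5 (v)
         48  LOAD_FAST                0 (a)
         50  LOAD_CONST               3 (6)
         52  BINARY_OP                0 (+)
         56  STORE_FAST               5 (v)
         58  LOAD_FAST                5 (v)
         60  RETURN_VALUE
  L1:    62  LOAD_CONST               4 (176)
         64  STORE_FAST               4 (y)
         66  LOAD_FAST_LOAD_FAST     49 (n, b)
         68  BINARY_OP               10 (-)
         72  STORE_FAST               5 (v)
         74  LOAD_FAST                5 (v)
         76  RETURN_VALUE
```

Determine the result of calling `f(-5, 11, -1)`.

LOAD_CONST → push 8. Stack: [8]
LOAD_FAST b → push 11. Stack: [8, 11]
BINARY_OP - → 8 - 11 = -3. Stack: [-3]
LOAD_FAST c → push -1. Stack: [-3, -1]
BINARY_OP + → -3 + -1 = -4. Stack: [-4]
STORE_FAST n → n=-4. Stack: []
LOAD_FAST_LOAD_FAST b,n → push 11,-4. Stack: [11, -4]
COMPARE_OP bool(>=) → 11 vs -4 = True. Stack: [True]
POP_JUMP_IF_FALSE → pop True; no jump. Stack: []
LOAD_CONST → push 8. Stack: [8]
LOAD_FAST b → push 11. Stack: [8, 11]
BINARY_OP * → 8 * 11 = 88. Stack: [88]
LOAD_FAST a → push -5. Stack: [88, -5]
BINARY_OP * → 88 * -5 = -440. Stack: [-440]
STORE_FAST y → y=-440. Stack: []
LOAD_CONST → push 4. Stack: [4]
STORE_FAST v → v=4. Stack: []
LOAD_FAST a → push -5. Stack: [-5]
LOAD_CONST → push 6. Stack: [-5, 6]
BINARY_OP + → -5 + 6 = 1. Stack: [1]
STORE_FAST v → v=1. Stack: []
LOAD_FAST v → push 1. Stack: [1]
RETURN_VALUE → return 1.

1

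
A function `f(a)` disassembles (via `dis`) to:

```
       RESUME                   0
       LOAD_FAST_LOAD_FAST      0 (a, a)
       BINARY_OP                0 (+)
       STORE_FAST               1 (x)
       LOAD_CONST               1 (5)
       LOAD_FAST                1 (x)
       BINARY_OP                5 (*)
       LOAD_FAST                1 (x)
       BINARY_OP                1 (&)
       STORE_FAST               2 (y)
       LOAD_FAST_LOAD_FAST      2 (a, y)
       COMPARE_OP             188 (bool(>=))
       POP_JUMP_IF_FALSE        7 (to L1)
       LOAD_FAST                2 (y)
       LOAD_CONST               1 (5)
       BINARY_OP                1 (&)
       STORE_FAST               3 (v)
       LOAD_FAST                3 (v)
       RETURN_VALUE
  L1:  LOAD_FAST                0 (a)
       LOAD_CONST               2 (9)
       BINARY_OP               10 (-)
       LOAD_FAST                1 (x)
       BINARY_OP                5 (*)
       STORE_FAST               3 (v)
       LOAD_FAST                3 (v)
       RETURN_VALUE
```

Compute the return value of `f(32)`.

1472

LOAD_FAST_LOAD_FAST a,a → push 32,32. Stack: [32, 32]
BINARY_OP + → 32 + 32 = 64. Stack: [64]
STORE_FAST x → x=64. Stack: []
LOAD_CONST → push 5. Stack: [5]
LOAD_FAST x → push 64. Stack: [5, 64]
BINARY_OP * → 5 * 64 = 320. Stack: [320]
LOAD_FAST x → push 64. Stack: [320, 64]
BINARY_OP & → 320 & 64 = 64. Stack: [64]
STORE_FAST y → y=64. Stack: []
LOAD_FAST_LOAD_FAST a,y → push 32,64. Stack: [32, 64]
COMPARE_OP bool(>=) → 32 vs 64 = False. Stack: [False]
POP_JUMP_IF_FALSE → pop False; jump. Stack: []
LOAD_FAST a → push 32. Stack: [32]
LOAD_CONST → push 9. Stack: [32, 9]
BINARY_OP - → 32 - 9 = 23. Stack: [23]
LOAD_FAST x → push 64. Stack: [23, 64]
BINARY_OP * → 23 * 64 = 1472. Stack: [1472]
STORE_FAST v → v=1472. Stack: []
LOAD_FAST v → push 1472. Stack: [1472]
RETURN_VALUE → return 1472.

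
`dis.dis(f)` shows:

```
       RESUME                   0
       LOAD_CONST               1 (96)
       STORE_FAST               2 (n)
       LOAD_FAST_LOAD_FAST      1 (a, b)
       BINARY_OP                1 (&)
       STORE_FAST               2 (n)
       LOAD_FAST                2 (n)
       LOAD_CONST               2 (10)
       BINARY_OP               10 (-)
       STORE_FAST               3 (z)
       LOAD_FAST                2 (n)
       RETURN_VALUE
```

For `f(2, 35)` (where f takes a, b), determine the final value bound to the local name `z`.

-8

LOAD_CONST → push 96. Stack: [96]
STORE_FAST n → n=96. Stack: []
LOAD_FAST_LOAD_FAST a,b → push 2,35. Stack: [2, 35]
BINARY_OP & → 2 & 35 = 2. Stack: [2]
STORE_FAST n → n=2. Stack: []
LOAD_FAST n → push 2. Stack: [2]
LOAD_CONST → push 10. Stack: [2, 10]
BINARY_OP - → 2 - 10 = -8. Stack: [-8]
STORE_FAST z → z=-8. Stack: []
LOAD_FAST n → push 2. Stack: [2]
RETURN_VALUE → return 2.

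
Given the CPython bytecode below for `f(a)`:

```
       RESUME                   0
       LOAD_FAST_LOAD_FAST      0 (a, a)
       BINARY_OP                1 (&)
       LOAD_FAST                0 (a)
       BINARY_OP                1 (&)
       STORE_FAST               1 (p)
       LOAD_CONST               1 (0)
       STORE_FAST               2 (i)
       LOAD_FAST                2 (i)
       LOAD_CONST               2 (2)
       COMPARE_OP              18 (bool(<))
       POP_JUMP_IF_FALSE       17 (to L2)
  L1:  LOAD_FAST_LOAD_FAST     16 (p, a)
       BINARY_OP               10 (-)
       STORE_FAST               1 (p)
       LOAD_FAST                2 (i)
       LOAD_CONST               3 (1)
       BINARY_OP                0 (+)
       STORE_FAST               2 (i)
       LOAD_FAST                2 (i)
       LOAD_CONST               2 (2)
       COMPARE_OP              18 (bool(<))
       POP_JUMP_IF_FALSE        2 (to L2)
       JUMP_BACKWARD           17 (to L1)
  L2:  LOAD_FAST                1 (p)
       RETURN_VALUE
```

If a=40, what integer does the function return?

-40

LOAD_FAST_LOAD_FAST a,a → push 40,40. Stack: [40, 40]
BINARY_OP & → 40 & 40 = 40. Stack: [40]
LOAD_FAST a → push 40. Stack: [40, 40]
BINARY_OP & → 40 & 40 = 40. Stack: [40]
STORE_FAST p → p=40. Stack: []
LOAD_CONST → push 0. Stack: [0]
STORE_FAST i → i=0. Stack: []
LOAD_FAST i → push 0. Stack: [0]
LOAD_CONST → push 2. Stack: [0, 2]
COMPARE_OP bool(<) → 0 vs 2 = True. Stack: [True]
POP_JUMP_IF_FALSE → pop True; no jump. Stack: []
LOAD_FAST_LOAD_FAST p,a → push 40,40. Stack: [40, 40]
BINARY_OP - → 40 - 40 = 0. Stack: [0]
STORE_FAST p → p=0. Stack: []
LOAD_FAST i → push 0. Stack: [0]
LOAD_CONST → push 1. Stack: [0, 1]
BINARY_OP + → 0 + 1 = 1. Stack: [1]
STORE_FAST i → i=1. Stack: []
LOAD_FAST i → push 1. Stack: [1]
LOAD_CONST → push 2. Stack: [1, 2]
COMPARE_OP bool(<) → 1 vs 2 = True. Stack: [True]
POP_JUMP_IF_FALSE → pop True; no jump. Stack: []
LOAD_FAST_LOAD_FAST p,a → push 0,40. Stack: [0, 40]
BINARY_OP - → 0 - 40 = -40. Stack: [-40]
STORE_FAST p → p=-40. Stack: []
LOAD_FAST i → push 1. Stack: [1]
LOAD_CONST → push 1. Stack: [1, 1]
BINARY_OP + → 1 + 1 = 2. Stack: [2]
STORE_FAST i → i=2. Stack: []
LOAD_FAST i → push 2. Stack: [2]
LOAD_CONST → push 2. Stack: [2, 2]
COMPARE_OP bool(<) → 2 vs 2 = False. Stack: [False]
POP_JUMP_IF_FALSE → pop False; jump. Stack: []
LOAD_FAST p → push -40. Stack: [-40]
RETURN_VALUE → return -40.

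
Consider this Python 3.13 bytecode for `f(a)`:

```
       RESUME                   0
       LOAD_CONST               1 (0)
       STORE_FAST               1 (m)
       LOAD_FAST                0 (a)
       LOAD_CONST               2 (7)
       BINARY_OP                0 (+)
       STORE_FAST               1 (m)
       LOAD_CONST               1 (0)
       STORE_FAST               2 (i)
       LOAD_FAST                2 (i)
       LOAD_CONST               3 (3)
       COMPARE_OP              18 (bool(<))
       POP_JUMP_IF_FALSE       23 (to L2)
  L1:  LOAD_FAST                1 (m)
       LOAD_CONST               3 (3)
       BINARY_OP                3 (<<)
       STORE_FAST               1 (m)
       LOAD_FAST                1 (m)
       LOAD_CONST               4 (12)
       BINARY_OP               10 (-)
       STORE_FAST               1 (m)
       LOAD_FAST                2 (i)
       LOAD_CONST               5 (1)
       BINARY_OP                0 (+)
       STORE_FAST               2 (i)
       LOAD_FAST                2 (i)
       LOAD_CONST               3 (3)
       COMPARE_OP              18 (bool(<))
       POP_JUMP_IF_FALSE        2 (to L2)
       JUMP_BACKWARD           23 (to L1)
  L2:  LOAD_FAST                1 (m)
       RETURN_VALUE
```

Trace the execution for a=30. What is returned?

LOAD_CONST → push 0. Stack: [0]
STORE_FAST m → m=0. Stack: []
LOAD_FAST a → push 30. Stack: [30]
LOAD_CONST → push 7. Stack: [30, 7]
BINARY_OP + → 30 + 7 = 37. Stack: [37]
STORE_FAST m → m=37. Stack: []
LOAD_CONST → push 0. Stack: [0]
STORE_FAST i → i=0. Stack: []
LOAD_FAST i → push 0. Stack: [0]
LOAD_CONST → push 3. Stack: [0, 3]
COMPARE_OP bool(<) → 0 vs 3 = True. Stack: [True]
POP_JUMP_IF_FALSE → pop True; no jump. Stack: []
LOAD_FAST m → push 37. Stack: [37]
LOAD_CONST → push 3. Stack: [37, 3]
BINARY_OP << → 37 << 3 = 296. Stack: [296]
STORE_FAST m → m=296. Stack: []
LOAD_FAST m → push 296. Stack: [296]
LOAD_CONST → push 12. Stack: [296, 12]
BINARY_OP - → 296 - 12 = 284. Stack: [284]
STORE_FAST m → m=284. Stack: []
LOAD_FAST i → push 0. Stack: [0]
LOAD_CONST → push 1. Stack: [0, 1]
BINARY_OP + → 0 + 1 = 1. Stack: [1]
STORE_FAST i → i=1. Stack: []
LOAD_FAST i → push 1. Stack: [1]
LOAD_CONST → push 3. Stack: [1, 3]
COMPARE_OP bool(<) → 1 vs 3 = True. Stack: [True]
POP_JUMP_IF_FALSE → pop True; no jump. Stack: []
LOAD_FAST m → push 284. Stack: [284]
LOAD_CONST → push 3. Stack: [284, 3]
BINARY_OP << → 284 << 3 = 2272. Stack: [2272]
STORE_FAST m → m=2272. Stack: []
LOAD_FAST m → push 2272. Stack: [2272]
LOAD_CONST → push 12. Stack: [2272, 12]
BINARY_OP - → 2272 - 12 = 2260. Stack: [2260]
STORE_FAST m → m=2260. Stack: []
LOAD_FAST i → push 1. Stack: [1]
LOAD_CONST → push 1. Stack: [1, 1]
BINARY_OP + → 1 + 1 = 2. Stack: [2]
STORE_FAST i → i=2. Stack: []
LOAD_FAST i → push 2. Stack: [2]
LOAD_CONST → push 3. Stack: [2, 3]
COMPARE_OP bool(<) → 2 vs 3 = True. Stack: [True]
POP_JUMP_IF_FALSE → pop True; no jump. Stack: []
LOAD_FAST m → push 2260. Stack: [2260]
LOAD_CONST → push 3. Stack: [2260, 3]
BINARY_OP << → 2260 << 3 = 18080. Stack: [18080]
STORE_FAST m → m=18080. Stack: []
LOAD_FAST m → push 18080. Stack: [18080]
LOAD_CONST → push 12. Stack: [18080, 12]
BINARY_OP - → 18080 - 12 = 18068. Stack: [18068]
STORE_FAST m → m=18068. Stack: []
LOAD_FAST i → push 2. Stack: [2]
LOAD_CONST → push 1. Stack: [2, 1]
BINARY_OP + → 2 + 1 = 3. Stack: [3]
STORE_FAST i → i=3. Stack: []
LOAD_FAST i → push 3. Stack: [3]
LOAD_CONST → push 3. Stack: [3, 3]
COMPARE_OP bool(<) → 3 vs 3 = False. Stack: [False]
POP_JUMP_IF_FALSE → pop False; jump. Stack: []
LOAD_FAST m → push 18068. Stack: [18068]
RETURN_VALUE → return 18068.

18068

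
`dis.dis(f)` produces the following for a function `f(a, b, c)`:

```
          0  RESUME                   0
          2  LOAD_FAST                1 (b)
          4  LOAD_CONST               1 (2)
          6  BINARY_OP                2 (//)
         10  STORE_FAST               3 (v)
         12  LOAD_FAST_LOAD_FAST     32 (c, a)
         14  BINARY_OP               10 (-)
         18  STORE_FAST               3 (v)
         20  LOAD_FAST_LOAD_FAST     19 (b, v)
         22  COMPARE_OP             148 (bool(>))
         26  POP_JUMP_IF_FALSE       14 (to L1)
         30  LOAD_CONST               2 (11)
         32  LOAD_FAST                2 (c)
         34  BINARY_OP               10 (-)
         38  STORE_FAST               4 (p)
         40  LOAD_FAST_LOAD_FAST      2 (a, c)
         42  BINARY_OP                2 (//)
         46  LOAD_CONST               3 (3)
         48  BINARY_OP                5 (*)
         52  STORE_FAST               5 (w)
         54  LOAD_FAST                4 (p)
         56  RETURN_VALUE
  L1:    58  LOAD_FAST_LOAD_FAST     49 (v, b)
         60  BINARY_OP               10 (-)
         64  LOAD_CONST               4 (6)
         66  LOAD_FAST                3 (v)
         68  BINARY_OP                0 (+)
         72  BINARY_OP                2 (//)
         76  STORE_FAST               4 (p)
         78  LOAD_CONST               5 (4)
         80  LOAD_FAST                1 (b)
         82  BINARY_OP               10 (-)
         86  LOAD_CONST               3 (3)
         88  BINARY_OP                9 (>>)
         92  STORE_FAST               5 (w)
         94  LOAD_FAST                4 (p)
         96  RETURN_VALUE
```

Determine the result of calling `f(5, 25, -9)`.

20

LOAD_FAST b → push 25. Stack: [25]
LOAD_CONST → push 2. Stack: [25, 2]
BINARY_OP // → 25 // 2 = 12. Stack: [12]
STORE_FAST v → v=12. Stack: []
LOAD_FAST_LOAD_FAST c,a → push -9,5. Stack: [-9, 5]
BINARY_OP - → -9 - 5 = -14. Stack: [-14]
STORE_FAST v → v=-14. Stack: []
LOAD_FAST_LOAD_FAST b,v → push 25,-14. Stack: [25, -14]
COMPARE_OP bool(>) → 25 vs -14 = True. Stack: [True]
POP_JUMP_IF_FALSE → pop True; no jump. Stack: []
LOAD_CONST → push 11. Stack: [11]
LOAD_FAST c → push -9. Stack: [11, -9]
BINARY_OP - → 11 - -9 = 20. Stack: [20]
STORE_FAST p → p=20. Stack: []
LOAD_FAST_LOAD_FAST a,c → push 5,-9. Stack: [5, -9]
BINARY_OP // → 5 // -9 = -1. Stack: [-1]
LOAD_CONST → push 3. Stack: [-1, 3]
BINARY_OP * → -1 * 3 = -3. Stack: [-3]
STORE_FAST w → w=-3. Stack: []
LOAD_FAST p → push 20. Stack: [20]
RETURN_VALUE → return 20.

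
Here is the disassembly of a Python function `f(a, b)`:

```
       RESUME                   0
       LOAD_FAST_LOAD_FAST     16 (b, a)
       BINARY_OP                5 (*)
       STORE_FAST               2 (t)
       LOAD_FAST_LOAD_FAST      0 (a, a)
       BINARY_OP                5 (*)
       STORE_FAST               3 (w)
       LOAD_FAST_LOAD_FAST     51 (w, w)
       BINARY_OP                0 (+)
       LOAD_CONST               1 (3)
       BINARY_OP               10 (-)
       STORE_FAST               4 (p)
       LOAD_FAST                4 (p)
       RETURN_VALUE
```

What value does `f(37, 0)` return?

LOAD_FAST_LOAD_FAST b,a → push 0,37. Stack: [0, 37]
BINARY_OP * → 0 * 37 = 0. Stack: [0]
STORE_FAST t → t=0. Stack: []
LOAD_FAST_LOAD_FAST a,a → push 37,37. Stack: [37, 37]
BINARY_OP * → 37 * 37 = 1369. Stack: [1369]
STORE_FAST w → w=1369. Stack: []
LOAD_FAST_LOAD_FAST w,w → push 1369,1369. Stack: [1369, 1369]
BINARY_OP + → 1369 + 1369 = 2738. Stack: [2738]
LOAD_CONST → push 3. Stack: [2738, 3]
BINARY_OP - → 2738 - 3 = 2735. Stack: [2735]
STORE_FAST p → p=2735. Stack: []
LOAD_FAST p → push 2735. Stack: [2735]
RETURN_VALUE → return 2735.

2735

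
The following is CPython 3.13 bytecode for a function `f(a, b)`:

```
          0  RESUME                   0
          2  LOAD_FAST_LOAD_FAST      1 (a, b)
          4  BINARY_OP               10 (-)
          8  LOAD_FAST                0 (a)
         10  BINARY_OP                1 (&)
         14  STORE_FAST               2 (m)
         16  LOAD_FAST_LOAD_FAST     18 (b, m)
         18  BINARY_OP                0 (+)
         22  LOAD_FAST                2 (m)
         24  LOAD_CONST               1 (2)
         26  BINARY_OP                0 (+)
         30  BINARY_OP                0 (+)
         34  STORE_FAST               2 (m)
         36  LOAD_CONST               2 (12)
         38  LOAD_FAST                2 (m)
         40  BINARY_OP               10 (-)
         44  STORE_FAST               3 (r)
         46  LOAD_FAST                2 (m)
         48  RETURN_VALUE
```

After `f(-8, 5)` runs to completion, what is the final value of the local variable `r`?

LOAD_FAST_LOAD_FAST a,b → push -8,5. Stack: [-8, 5]
BINARY_OP - → -8 - 5 = -13. Stack: [-13]
LOAD_FAST a → push -8. Stack: [-13, -8]
BINARY_OP & → -13 & -8 = -16. Stack: [-16]
STORE_FAST m → m=-16. Stack: []
LOAD_FAST_LOAD_FAST b,m → push 5,-16. Stack: [5, -16]
BINARY_OP + → 5 + -16 = -11. Stack: [-11]
LOAD_FAST m → push -16. Stack: [-11, -16]
LOAD_CONST → push 2. Stack: [-11, -16, 2]
BINARY_OP + → -16 + 2 = -14. Stack: [-11, -14]
BINARY_OP + → -11 + -14 = -25. Stack: [-25]
STORE_FAST m → m=-25. Stack: []
LOAD_CONST → push 12. Stack: [12]
LOAD_FAST m → push -25. Stack: [12, -25]
BINARY_OP - → 12 - -25 = 37. Stack: [37]
STORE_FAST r → r=37. Stack: []
LOAD_FAST m → push -25. Stack: [-25]
RETURN_VALUE → return -25.

37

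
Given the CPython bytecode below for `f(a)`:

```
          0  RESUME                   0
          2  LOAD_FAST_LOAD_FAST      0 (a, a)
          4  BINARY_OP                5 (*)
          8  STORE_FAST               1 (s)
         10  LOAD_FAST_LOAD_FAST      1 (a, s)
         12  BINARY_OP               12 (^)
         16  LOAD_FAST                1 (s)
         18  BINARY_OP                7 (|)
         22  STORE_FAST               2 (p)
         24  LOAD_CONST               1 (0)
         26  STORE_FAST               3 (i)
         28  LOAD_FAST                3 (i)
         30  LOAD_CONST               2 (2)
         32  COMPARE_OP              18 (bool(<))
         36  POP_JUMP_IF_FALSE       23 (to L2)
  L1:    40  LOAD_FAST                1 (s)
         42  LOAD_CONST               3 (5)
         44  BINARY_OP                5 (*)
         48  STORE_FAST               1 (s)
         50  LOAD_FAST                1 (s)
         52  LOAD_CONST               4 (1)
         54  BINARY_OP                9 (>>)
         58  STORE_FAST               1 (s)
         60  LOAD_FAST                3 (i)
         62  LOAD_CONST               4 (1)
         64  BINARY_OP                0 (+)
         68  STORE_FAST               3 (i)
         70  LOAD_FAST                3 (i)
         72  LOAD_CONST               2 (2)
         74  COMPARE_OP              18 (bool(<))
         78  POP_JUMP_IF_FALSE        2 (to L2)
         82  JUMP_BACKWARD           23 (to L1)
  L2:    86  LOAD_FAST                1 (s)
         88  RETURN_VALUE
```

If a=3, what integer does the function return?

55

LOAD_FAST_LOAD_FAST a,a → push 3,3. Stack: [3, 3]
BINARY_OP * → 3 * 3 = 9. Stack: [9]
STORE_FAST s → s=9. Stack: []
LOAD_FAST_LOAD_FAST a,s → push 3,9. Stack: [3, 9]
BINARY_OP ^ → 3 ^ 9 = 10. Stack: [10]
LOAD_FAST s → push 9. Stack: [10, 9]
BINARY_OP | → 10 | 9 = 11. Stack: [11]
STORE_FAST p → p=11. Stack: []
LOAD_CONST → push 0. Stack: [0]
STORE_FAST i → i=0. Stack: []
LOAD_FAST i → push 0. Stack: [0]
LOAD_CONST → push 2. Stack: [0, 2]
COMPARE_OP bool(<) → 0 vs 2 = True. Stack: [True]
POP_JUMP_IF_FALSE → pop True; no jump. Stack: []
LOAD_FAST s → push 9. Stack: [9]
LOAD_CONST → push 5. Stack: [9, 5]
BINARY_OP * → 9 * 5 = 45. Stack: [45]
STORE_FAST s → s=45. Stack: []
LOAD_FAST s → push 45. Stack: [45]
LOAD_CONST → push 1. Stack: [45, 1]
BINARY_OP >> → 45 >> 1 = 22. Stack: [22]
STORE_FAST s → s=22. Stack: []
LOAD_FAST i → push 0. Stack: [0]
LOAD_CONST → push 1. Stack: [0, 1]
BINARY_OP + → 0 + 1 = 1. Stack: [1]
STORE_FAST i → i=1. Stack: []
LOAD_FAST i → push 1. Stack: [1]
LOAD_CONST → push 2. Stack: [1, 2]
COMPARE_OP bool(<) → 1 vs 2 = True. Stack: [True]
POP_JUMP_IF_FALSE → pop True; no jump. Stack: []
LOAD_FAST s → push 22. Stack: [22]
LOAD_CONST → push 5. Stack: [22, 5]
BINARY_OP * → 22 * 5 = 110. Stack: [110]
STORE_FAST s → s=110. Stack: []
LOAD_FAST s → push 110. Stack: [110]
LOAD_CONST → push 1. Stack: [110, 1]
BINARY_OP >> → 110 >> 1 = 55. Stack: [55]
STORE_FAST s → s=55. Stack: []
LOAD_FAST i → push 1. Stack: [1]
LOAD_CONST → push 1. Stack: [1, 1]
BINARY_OP + → 1 + 1 = 2. Stack: [2]
STORE_FAST i → i=2. Stack: []
LOAD_FAST i → push 2. Stack: [2]
LOAD_CONST → push 2. Stack: [2, 2]
COMPARE_OP bool(<) → 2 vs 2 = False. Stack: [False]
POP_JUMP_IF_FALSE → pop False; jump. Stack: []
LOAD_FAST s → push 55. Stack: [55]
RETURN_VALUE → return 55.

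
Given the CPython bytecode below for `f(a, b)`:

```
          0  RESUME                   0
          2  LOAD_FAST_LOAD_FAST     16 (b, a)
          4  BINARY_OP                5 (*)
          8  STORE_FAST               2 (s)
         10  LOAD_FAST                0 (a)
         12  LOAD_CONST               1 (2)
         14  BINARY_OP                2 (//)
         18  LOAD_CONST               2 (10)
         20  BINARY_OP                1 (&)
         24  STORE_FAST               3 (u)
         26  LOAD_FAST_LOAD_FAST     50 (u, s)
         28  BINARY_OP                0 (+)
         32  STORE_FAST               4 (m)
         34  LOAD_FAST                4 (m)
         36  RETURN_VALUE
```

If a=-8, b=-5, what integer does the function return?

48

LOAD_FAST_LOAD_FAST b,a → push -5,-8. Stack: [-5, -8]
BINARY_OP * → -5 * -8 = 40. Stack: [40]
STORE_FAST s → s=40. Stack: []
LOAD_FAST a → push -8. Stack: [-8]
LOAD_CONST → push 2. Stack: [-8, 2]
BINARY_OP // → -8 // 2 = -4. Stack: [-4]
LOAD_CONST → push 10. Stack: [-4, 10]
BINARY_OP & → -4 & 10 = 8. Stack: [8]
STORE_FAST u → u=8. Stack: []
LOAD_FAST_LOAD_FAST u,s → push 8,40. Stack: [8, 40]
BINARY_OP + → 8 + 40 = 48. Stack: [48]
STORE_FAST m → m=48. Stack: []
LOAD_FAST m → push 48. Stack: [48]
RETURN_VALUE → return 48.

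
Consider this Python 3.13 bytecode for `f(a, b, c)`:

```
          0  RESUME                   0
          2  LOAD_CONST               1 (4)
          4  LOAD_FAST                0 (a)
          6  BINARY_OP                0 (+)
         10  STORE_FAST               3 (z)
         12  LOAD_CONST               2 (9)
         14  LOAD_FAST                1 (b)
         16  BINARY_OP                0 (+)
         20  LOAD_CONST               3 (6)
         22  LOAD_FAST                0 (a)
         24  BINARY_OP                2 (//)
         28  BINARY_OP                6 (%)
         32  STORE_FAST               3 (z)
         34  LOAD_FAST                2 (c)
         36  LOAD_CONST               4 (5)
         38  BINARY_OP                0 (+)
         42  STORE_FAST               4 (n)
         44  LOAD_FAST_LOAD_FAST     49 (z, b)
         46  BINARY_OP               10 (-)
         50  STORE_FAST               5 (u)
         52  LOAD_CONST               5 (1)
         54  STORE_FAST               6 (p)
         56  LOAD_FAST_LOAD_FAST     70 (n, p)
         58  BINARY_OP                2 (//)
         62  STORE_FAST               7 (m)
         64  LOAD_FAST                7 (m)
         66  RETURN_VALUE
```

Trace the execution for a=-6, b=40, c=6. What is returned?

LOAD_CONST → push 4. Stack: [4]
LOAD_FAST a → push -6. Stack: [4, -6]
BINARY_OP + → 4 + -6 = -2. Stack: [-2]
STORE_FAST z → z=-2. Stack: []
LOAD_CONST → push 9. Stack: [9]
LOAD_FAST b → push 40. Stack: [9, 40]
BINARY_OP + → 9 + 40 = 49. Stack: [49]
LOAD_CONST → push 6. Stack: [49, 6]
LOAD_FAST a → push -6. Stack: [49, 6, -6]
BINARY_OP // → 6 // -6 = -1. Stack: [49, -1]
BINARY_OP % → 49 % -1 = 0. Stack: [0]
STORE_FAST z → z=0. Stack: []
LOAD_FAST c → push 6. Stack: [6]
LOAD_CONST → push 5. Stack: [6, 5]
BINARY_OP + → 6 + 5 = 11. Stack: [11]
STORE_FAST n → n=11. Stack: []
LOAD_FAST_LOAD_FAST z,b → push 0,40. Stack: [0, 40]
BINARY_OP - → 0 - 40 = -40. Stack: [-40]
STORE_FAST u → u=-40. Stack: []
LOAD_CONST → push 1. Stack: [1]
STORE_FAST p → p=1. Stack: []
LOAD_FAST_LOAD_FAST n,p → push 11,1. Stack: [11, 1]
BINARY_OP // → 11 // 1 = 11. Stack: [11]
STORE_FAST m → m=11. Stack: []
LOAD_FAST m → push 11. Stack: [11]
RETURN_VALUE → return 11.

11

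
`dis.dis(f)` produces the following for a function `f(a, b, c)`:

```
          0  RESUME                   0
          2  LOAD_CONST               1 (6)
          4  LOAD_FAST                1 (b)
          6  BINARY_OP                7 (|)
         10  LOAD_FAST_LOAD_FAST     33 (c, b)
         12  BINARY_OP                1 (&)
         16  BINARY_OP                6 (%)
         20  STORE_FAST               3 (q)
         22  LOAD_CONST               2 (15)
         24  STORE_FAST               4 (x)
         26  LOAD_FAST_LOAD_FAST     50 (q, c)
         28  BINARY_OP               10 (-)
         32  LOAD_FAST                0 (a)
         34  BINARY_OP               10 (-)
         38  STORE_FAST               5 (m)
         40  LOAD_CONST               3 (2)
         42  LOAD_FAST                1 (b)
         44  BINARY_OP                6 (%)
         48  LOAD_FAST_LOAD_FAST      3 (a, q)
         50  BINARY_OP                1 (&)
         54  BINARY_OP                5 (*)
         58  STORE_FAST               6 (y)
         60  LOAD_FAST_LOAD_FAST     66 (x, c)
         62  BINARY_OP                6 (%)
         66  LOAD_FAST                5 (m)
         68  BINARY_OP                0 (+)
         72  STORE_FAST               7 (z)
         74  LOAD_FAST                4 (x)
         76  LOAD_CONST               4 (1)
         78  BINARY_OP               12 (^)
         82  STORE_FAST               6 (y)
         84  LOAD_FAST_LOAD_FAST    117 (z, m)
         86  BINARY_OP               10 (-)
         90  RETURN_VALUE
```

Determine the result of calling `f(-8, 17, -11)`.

-7

LOAD_CONST → push 6. Stack: [6]
LOAD_FAST b → push 17. Stack: [6, 17]
BINARY_OP | → 6 | 17 = 23. Stack: [23]
LOAD_FAST_LOAD_FAST c,b → push -11,17. Stack: [23, -11, 17]
BINARY_OP & → -11 & 17 = 17. Stack: [23, 17]
BINARY_OP % → 23 % 17 = 6. Stack: [6]
STORE_FAST q → q=6. Stack: []
LOAD_CONST → push 15. Stack: [15]
STORE_FAST x → x=15. Stack: []
LOAD_FAST_LOAD_FAST q,c → push 6,-11. Stack: [6, -11]
BINARY_OP - → 6 - -11 = 17. Stack: [17]
LOAD_FAST a → push -8. Stack: [17, -8]
BINARY_OP - → 17 - -8 = 25. Stack: [25]
STORE_FAST m → m=25. Stack: []
LOAD_CONST → push 2. Stack: [2]
LOAD_FAST b → push 17. Stack: [2, 17]
BINARY_OP % → 2 % 17 = 2. Stack: [2]
LOAD_FAST_LOAD_FAST a,q → push -8,6. Stack: [2, -8, 6]
BINARY_OP & → -8 & 6 = 0. Stack: [2, 0]
BINARY_OP * → 2 * 0 = 0. Stack: [0]
STORE_FAST y → y=0. Stack: []
LOAD_FAST_LOAD_FAST x,c → push 15,-11. Stack: [15, -11]
BINARY_OP % → 15 % -11 = -7. Stack: [-7]
LOAD_FAST m → push 25. Stack: [-7, 25]
BINARY_OP + → -7 + 25 = 18. Stack: [18]
STORE_FAST z → z=18. Stack: []
LOAD_FAST x → push 15. Stack: [15]
LOAD_CONST → push 1. Stack: [15, 1]
BINARY_OP ^ → 15 ^ 1 = 14. Stack: [14]
STORE_FAST y → y=14. Stack: []
LOAD_FAST_LOAD_FAST z,m → push 18,25. Stack: [18, 25]
BINARY_OP - → 18 - 25 = -7. Stack: [-7]
RETURN_VALUE → return -7.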